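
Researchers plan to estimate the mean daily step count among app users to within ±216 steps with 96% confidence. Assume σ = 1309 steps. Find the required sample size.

155

For a mean, the margin of error is E = z·σ/√n, so n = (zσ/E)².
At 96% confidence, z = 2.054.
n = (2.054 × 1309 / 216)² = 154.94
Round up: n = 155.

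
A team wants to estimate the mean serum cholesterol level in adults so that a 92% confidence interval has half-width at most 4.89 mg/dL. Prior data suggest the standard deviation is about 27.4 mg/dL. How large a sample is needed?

For a mean, the margin of error is E = z·σ/√n, so n = (zσ/E)².
At 92% confidence, z = 1.751.
n = (1.751 × 27.4 / 4.89)² = 96.26
Round up: n = 97.

97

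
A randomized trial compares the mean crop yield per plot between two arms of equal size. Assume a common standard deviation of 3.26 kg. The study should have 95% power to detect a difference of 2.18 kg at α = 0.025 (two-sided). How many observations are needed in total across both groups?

136 total

For two equal groups, n per group = 2·((z_{α/2} + z_β)·σ/δ)².
z_{α/2} = 2.241; z_β = 1.645 (power 95%).
n = 2 × (3.886 × 3.26 / 2.18)² = 2 × 33.77 = 67.54
Round up: n = 68 per group.
Total across both groups: 2 × 68 = 136.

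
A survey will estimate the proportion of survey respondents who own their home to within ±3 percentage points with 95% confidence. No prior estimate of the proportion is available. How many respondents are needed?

1068

For a proportion with margin E = 0.03 at 95% confidence, z = 1.960.
With no prior estimate, use p = 0.5, which maximizes p(1−p) at 0.25.
n = 0.25 × (z/E)² = 0.25 × (1.960/0.03)² = 1067.11
Round up: n = 1068.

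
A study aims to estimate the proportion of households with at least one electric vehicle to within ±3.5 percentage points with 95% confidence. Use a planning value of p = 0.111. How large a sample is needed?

For a proportion with margin E = 0.035 at 95% confidence, z = 1.960.
n = p̂(1−p̂)(z/E)² = 0.111 × 0.889 × (1.960/0.035)² = 309.46
Round up: n = 310.

310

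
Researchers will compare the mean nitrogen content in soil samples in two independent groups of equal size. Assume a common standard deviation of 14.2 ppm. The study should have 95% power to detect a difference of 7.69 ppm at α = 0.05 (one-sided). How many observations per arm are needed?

74 per group

For two equal groups, n per group = 2·((z_α + z_β)·σ/δ)².
z_α = 1.645; z_β = 1.645 (power 95%).
n = 2 × (3.290 × 14.2 / 7.69)² = 2 × 36.91 = 73.82
Round up: n = 74 per group.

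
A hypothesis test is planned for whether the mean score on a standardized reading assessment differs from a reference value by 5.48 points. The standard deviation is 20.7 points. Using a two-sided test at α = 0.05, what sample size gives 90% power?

For a one-sample z-test, n = ((z_{α/2} + z_β)·σ/δ)².
z_{α/2} = 1.960 (two-sided α = 0.05); z_β = 1.282 (power 90% → β = 0.1).
n = (3.242 × 20.7 / 5.48)² = 149.97
Round up: n = 150.

n = 150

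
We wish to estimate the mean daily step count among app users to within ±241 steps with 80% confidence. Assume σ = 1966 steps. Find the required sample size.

For a mean, the margin of error is E = z·σ/√n, so n = (zσ/E)².
At 80% confidence, z = 1.282.
n = (1.282 × 1966 / 241)² = 109.37
Round up: n = 110.

110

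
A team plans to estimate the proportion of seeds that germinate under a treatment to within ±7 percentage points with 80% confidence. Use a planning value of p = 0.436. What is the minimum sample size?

83

For a proportion with margin E = 0.07 at 80% confidence, z = 1.282.
n = p̂(1−p̂)(z/E)² = 0.436 × 0.564 × (1.282/0.07)² = 82.48
Round up: n = 83.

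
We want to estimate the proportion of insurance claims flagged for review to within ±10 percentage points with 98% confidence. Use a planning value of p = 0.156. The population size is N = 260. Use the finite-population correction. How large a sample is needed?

For a proportion with margin E = 0.1 at 98% confidence, z = 2.326.
n = p̂(1−p̂)(z/E)² = 0.156 × 0.844 × (2.326/0.1)² = 71.23 — call this n₀.
Finite-population correction with N = 260: n = n₀ / (1 + (n₀−1)/N) = 71.23 / 1.27 = 56.09
Round up: n = 57.

57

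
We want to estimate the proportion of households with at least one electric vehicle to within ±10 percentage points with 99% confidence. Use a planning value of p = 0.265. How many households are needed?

n = 130

For a proportion with margin E = 0.1 at 99% confidence, z = 2.576.
n = p̂(1−p̂)(z/E)² = 0.265 × 0.735 × (2.576/0.1)² = 129.25
Round up: n = 130.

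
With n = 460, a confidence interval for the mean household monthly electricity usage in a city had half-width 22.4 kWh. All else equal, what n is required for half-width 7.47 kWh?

Margin of error scales as 1/√n, so n₂ = n₁·(E₁/E₂)².
n₂ = 460 × (22.4/7.47)² = 460 × 8.992 = 4136.32
Round up: n₂ = 4137.

n = 4137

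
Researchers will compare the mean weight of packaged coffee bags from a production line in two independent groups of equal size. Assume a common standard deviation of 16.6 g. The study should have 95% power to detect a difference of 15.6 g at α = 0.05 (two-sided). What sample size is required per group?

For two equal groups, n per group = 2·((z_{α/2} + z_β)·σ/δ)².
z_{α/2} = 1.960; z_β = 1.645 (power 95%).
n = 2 × (3.605 × 16.6 / 15.6)² = 2 × 14.72 = 29.44
Round up: n = 30 per group.

30 per group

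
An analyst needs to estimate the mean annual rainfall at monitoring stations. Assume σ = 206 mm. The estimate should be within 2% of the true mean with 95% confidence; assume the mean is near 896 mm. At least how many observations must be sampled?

For a mean, the margin of error is E = z·σ/√n, so n = (zσ/E)².
At 95% confidence, z = 1.960.
E = 2% of 896 = 17.92 mm.
n = (1.960 × 206 / 17.92)² = 507.66
Round up: n = 508.

508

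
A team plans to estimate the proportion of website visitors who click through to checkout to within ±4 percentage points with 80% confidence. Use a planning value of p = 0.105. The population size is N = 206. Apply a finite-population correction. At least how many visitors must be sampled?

n = 66

For a proportion with margin E = 0.04 at 80% confidence, z = 1.282.
n = p̂(1−p̂)(z/E)² = 0.105 × 0.895 × (1.282/0.04)² = 96.53 — call this n₀.
Finite-population correction with N = 206: n = n₀ / (1 + (n₀−1)/N) = 96.53 / 1.464 = 65.94
Round up: n = 66.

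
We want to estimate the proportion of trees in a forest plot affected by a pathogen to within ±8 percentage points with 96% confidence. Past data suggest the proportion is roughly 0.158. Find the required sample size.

88

For a proportion with margin E = 0.08 at 96% confidence, z = 2.054.
n = p̂(1−p̂)(z/E)² = 0.158 × 0.842 × (2.054/0.08)² = 87.70
Round up: n = 88.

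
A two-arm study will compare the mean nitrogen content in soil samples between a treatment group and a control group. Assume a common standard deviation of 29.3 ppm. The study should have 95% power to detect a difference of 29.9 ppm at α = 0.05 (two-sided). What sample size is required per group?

For two equal groups, n per group = 2·((z_{α/2} + z_β)·σ/δ)².
z_{α/2} = 1.960; z_β = 1.645 (power 95%).
n = 2 × (3.605 × 29.3 / 29.9)² = 2 × 12.48 = 24.96
Round up: n = 25 per group.

25 per group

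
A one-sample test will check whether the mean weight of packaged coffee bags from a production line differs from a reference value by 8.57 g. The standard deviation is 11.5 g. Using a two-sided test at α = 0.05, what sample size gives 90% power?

For a one-sample z-test, n = ((z_{α/2} + z_β)·σ/δ)².
z_{α/2} = 1.960 (two-sided α = 0.05); z_β = 1.282 (power 90% → β = 0.1).
n = (3.242 × 11.5 / 8.57)² = 18.93
Round up: n = 19.

19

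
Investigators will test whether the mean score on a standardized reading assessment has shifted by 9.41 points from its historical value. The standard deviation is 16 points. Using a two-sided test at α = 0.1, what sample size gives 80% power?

18

For a one-sample z-test, n = ((z_{α/2} + z_β)·σ/δ)².
z_{α/2} = 1.645 (two-sided α = 0.1); z_β = 0.842 (power 80% → β = 0.2).
n = (2.487 × 16 / 9.41)² = 17.88
Round up: n = 18.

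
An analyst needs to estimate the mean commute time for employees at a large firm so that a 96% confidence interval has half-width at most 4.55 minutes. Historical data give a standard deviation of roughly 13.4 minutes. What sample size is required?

37

For a mean, the margin of error is E = z·σ/√n, so n = (zσ/E)².
At 96% confidence, z = 2.054.
n = (2.054 × 13.4 / 4.55)² = 36.59
Round up: n = 37.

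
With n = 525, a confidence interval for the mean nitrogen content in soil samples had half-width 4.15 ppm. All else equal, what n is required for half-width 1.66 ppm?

3282

Margin of error scales as 1/√n, so n₂ = n₁·(E₁/E₂)².
n₂ = 525 × (4.15/1.66)² = 525 × 6.25 = 3281.25
Round up: n₂ = 3282.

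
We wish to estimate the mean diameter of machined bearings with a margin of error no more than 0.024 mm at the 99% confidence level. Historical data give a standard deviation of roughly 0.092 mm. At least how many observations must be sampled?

98

For a mean, the margin of error is E = z·σ/√n, so n = (zσ/E)².
At 99% confidence, z = 2.576.
n = (2.576 × 0.092 / 0.024)² = 97.51
Round up: n = 98.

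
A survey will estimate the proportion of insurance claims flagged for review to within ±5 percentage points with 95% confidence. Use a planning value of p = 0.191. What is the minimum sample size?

For a proportion with margin E = 0.05 at 95% confidence, z = 1.960.
n = p̂(1−p̂)(z/E)² = 0.191 × 0.809 × (1.960/0.05)² = 237.44
Round up: n = 238.

n = 238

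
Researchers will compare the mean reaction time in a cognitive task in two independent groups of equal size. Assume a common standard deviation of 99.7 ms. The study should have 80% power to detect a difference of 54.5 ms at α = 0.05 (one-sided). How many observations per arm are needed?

42 per group

For two equal groups, n per group = 2·((z_α + z_β)·σ/δ)².
z_α = 1.645; z_β = 0.842 (power 80%).
n = 2 × (2.487 × 99.7 / 54.5)² = 2 × 20.70 = 41.40
Round up: n = 42 per group.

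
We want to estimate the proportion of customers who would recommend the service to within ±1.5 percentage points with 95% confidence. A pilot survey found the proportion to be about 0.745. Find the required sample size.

3244

For a proportion with margin E = 0.015 at 95% confidence, z = 1.960.
n = p̂(1−p̂)(z/E)² = 0.745 × 0.255 × (1.960/0.015)² = 3243.59
Round up: n = 3244.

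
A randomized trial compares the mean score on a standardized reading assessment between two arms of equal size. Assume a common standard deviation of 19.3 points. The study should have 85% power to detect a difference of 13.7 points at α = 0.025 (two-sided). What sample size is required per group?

For two equal groups, n per group = 2·((z_{α/2} + z_β)·σ/δ)².
z_{α/2} = 2.241; z_β = 1.036 (power 85%).
n = 2 × (3.277 × 19.3 / 13.7)² = 2 × 21.31 = 42.62
Round up: n = 43 per group.

43 per group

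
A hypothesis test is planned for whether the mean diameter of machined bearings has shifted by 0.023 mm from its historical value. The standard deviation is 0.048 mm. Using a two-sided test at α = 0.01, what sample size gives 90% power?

For a one-sample z-test, n = ((z_{α/2} + z_β)·σ/δ)².
z_{α/2} = 2.576 (two-sided α = 0.01); z_β = 1.282 (power 90% → β = 0.1).
n = (3.858 × 0.048 / 0.023)² = 64.83
Round up: n = 65.

n = 65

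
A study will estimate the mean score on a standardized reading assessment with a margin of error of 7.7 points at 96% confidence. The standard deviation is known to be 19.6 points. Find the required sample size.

28

For a mean, the margin of error is E = z·σ/√n, so n = (zσ/E)².
At 96% confidence, z = 2.054.
n = (2.054 × 19.6 / 7.7)² = 27.34
Round up: n = 28.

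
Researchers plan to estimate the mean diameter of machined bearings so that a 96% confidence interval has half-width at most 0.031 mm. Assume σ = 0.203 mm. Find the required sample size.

181

For a mean, the margin of error is E = z·σ/√n, so n = (zσ/E)².
At 96% confidence, z = 2.054.
n = (2.054 × 0.203 / 0.031)² = 180.91
Round up: n = 181.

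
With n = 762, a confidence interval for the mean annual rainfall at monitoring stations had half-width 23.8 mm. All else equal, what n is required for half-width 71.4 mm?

n = 85

Margin of error scales as 1/√n, so n₂ = n₁·(E₁/E₂)².
n₂ = 762 × (23.8/71.4)² = 762 × 0.1111 = 84.66
Round up: n₂ = 85.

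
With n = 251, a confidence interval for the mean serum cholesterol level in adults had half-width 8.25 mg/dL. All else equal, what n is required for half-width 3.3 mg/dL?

1569

Margin of error scales as 1/√n, so n₂ = n₁·(E₁/E₂)².
n₂ = 251 × (8.25/3.3)² = 251 × 6.25 = 1568.75
Round up: n₂ = 1569.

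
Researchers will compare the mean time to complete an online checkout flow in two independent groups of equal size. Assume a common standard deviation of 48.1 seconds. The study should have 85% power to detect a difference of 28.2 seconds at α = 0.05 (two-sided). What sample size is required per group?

53 per group

For two equal groups, n per group = 2·((z_{α/2} + z_β)·σ/δ)².
z_{α/2} = 1.960; z_β = 1.036 (power 85%).
n = 2 × (2.996 × 48.1 / 28.2)² = 2 × 26.11 = 52.22
Round up: n = 53 per group.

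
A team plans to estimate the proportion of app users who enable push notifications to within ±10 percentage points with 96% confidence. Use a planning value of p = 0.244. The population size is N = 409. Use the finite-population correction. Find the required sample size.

For a proportion with margin E = 0.1 at 96% confidence, z = 2.054.
n = p̂(1−p̂)(z/E)² = 0.244 × 0.756 × (2.054/0.1)² = 77.82 — call this n₀.
Finite-population correction with N = 409: n = n₀ / (1 + (n₀−1)/N) = 77.82 / 1.188 = 65.51
Round up: n = 66.

66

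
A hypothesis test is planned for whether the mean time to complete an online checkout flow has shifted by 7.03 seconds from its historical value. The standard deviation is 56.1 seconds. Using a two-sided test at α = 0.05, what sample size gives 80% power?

500

For a one-sample z-test, n = ((z_{α/2} + z_β)·σ/δ)².
z_{α/2} = 1.960 (two-sided α = 0.05); z_β = 0.842 (power 80% → β = 0.2).
n = (2.802 × 56.1 / 7.03)² = 499.98
Round up: n = 500.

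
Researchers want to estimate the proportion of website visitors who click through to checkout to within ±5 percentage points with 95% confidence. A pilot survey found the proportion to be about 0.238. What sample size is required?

For a proportion with margin E = 0.05 at 95% confidence, z = 1.960.
n = p̂(1−p̂)(z/E)² = 0.238 × 0.762 × (1.960/0.05)² = 278.68
Round up: n = 279.

279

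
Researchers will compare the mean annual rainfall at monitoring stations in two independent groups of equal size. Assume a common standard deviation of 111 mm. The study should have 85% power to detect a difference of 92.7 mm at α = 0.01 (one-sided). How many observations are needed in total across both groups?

66 total

For two equal groups, n per group = 2·((z_α + z_β)·σ/δ)².
z_α = 2.326; z_β = 1.036 (power 85%).
n = 2 × (3.362 × 111 / 92.7)² = 2 × 16.21 = 32.42
Round up: n = 33 per group.
Total across both groups: 2 × 33 = 66.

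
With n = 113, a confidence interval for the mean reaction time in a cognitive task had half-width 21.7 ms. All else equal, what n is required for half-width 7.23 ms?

1018

Margin of error scales as 1/√n, so n₂ = n₁·(E₁/E₂)².
n₂ = 113 × (21.7/7.23)² = 113 × 9.008 = 1017.90
Round up: n₂ = 1018.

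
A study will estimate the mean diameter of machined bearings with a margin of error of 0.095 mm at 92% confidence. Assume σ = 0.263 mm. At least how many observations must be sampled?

For a mean, the margin of error is E = z·σ/√n, so n = (zσ/E)².
At 92% confidence, z = 1.751.
n = (1.751 × 0.263 / 0.095)² = 23.50
Round up: n = 24.

24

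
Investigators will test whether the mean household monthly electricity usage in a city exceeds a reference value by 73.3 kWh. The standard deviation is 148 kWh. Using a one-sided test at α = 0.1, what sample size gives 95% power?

For a one-sample z-test, n = ((z_α + z_β)·σ/δ)².
z_α = 1.282 (one-sided α = 0.1); z_β = 1.645 (power 95% → β = 0.05).
n = (2.927 × 148 / 73.3)² = 34.93
Round up: n = 35.

35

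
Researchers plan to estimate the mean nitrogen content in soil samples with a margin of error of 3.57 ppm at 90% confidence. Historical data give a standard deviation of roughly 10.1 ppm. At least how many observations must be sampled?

For a mean, the margin of error is E = z·σ/√n, so n = (zσ/E)².
At 90% confidence, z = 1.645.
n = (1.645 × 10.1 / 3.57)² = 21.66
Round up: n = 22.

22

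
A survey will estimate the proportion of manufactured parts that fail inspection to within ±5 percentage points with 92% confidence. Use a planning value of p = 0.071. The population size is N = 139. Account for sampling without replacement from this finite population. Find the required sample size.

For a proportion with margin E = 0.05 at 92% confidence, z = 1.751.
n = p̂(1−p̂)(z/E)² = 0.071 × 0.929 × (1.751/0.05)² = 80.89 — call this n₀.
Finite-population correction with N = 139: n = n₀ / (1 + (n₀−1)/N) = 80.89 / 1.575 = 51.36
Round up: n = 52.

52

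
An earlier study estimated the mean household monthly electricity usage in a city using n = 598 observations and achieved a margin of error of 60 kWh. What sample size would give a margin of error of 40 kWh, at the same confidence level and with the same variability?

Margin of error scales as 1/√n, so n₂ = n₁·(E₁/E₂)².
n₂ = 598 × (60/40)² = 598 × 2.25 = 1345.50
Round up: n₂ = 1346.

1346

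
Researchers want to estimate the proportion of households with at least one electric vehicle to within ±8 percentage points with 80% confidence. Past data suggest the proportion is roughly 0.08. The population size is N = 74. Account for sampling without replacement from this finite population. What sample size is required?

16

For a proportion with margin E = 0.08 at 80% confidence, z = 1.282.
n = p̂(1−p̂)(z/E)² = 0.08 × 0.92 × (1.282/0.08)² = 18.90 — call this n₀.
Finite-population correction with N = 74: n = n₀ / (1 + (n₀−1)/N) = 18.90 / 1.242 = 15.22
Round up: n = 16.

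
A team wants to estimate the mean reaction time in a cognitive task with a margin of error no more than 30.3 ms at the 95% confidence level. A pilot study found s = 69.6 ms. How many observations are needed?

21

For a mean, the margin of error is E = z·σ/√n, so n = (zσ/E)².
At 95% confidence, z = 1.960.
n = (1.960 × 69.6 / 30.3)² = 20.27
Round up: n = 21.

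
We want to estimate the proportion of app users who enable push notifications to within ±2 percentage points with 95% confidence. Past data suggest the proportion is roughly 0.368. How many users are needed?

For a proportion with margin E = 0.02 at 95% confidence, z = 1.960.
n = p̂(1−p̂)(z/E)² = 0.368 × 0.632 × (1.960/0.02)² = 2233.66
Round up: n = 2234.

2234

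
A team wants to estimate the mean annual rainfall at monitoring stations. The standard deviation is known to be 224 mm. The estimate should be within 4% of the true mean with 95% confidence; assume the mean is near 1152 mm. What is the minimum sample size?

n = 91

For a mean, the margin of error is E = z·σ/√n, so n = (zσ/E)².
At 95% confidence, z = 1.960.
E = 4% of 1152 = 46.08 mm.
n = (1.960 × 224 / 46.08)² = 90.78
Round up: n = 91.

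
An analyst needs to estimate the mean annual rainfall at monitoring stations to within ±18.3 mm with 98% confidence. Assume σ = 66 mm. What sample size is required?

71

For a mean, the margin of error is E = z·σ/√n, so n = (zσ/E)².
At 98% confidence, z = 2.326.
n = (2.326 × 66 / 18.3)² = 70.37
Round up: n = 71.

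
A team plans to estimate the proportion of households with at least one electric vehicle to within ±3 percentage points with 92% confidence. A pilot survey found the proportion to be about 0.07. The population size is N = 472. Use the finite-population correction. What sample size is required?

152

For a proportion with margin E = 0.03 at 92% confidence, z = 1.751.
n = p̂(1−p̂)(z/E)² = 0.07 × 0.93 × (1.751/0.03)² = 221.77 — call this n₀.
Finite-population correction with N = 472: n = n₀ / (1 + (n₀−1)/N) = 221.77 / 1.468 = 151.07
Round up: n = 152.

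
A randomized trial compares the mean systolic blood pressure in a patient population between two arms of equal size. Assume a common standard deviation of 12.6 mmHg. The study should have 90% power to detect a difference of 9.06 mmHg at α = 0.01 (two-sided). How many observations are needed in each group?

For two equal groups, n per group = 2·((z_{α/2} + z_β)·σ/δ)².
z_{α/2} = 2.576; z_β = 1.282 (power 90%).
n = 2 × (3.858 × 12.6 / 9.06)² = 2 × 28.79 = 57.58
Round up: n = 58 per group.

58 per group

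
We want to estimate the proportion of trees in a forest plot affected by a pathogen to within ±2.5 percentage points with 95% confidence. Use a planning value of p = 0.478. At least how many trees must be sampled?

1534

For a proportion with margin E = 0.025 at 95% confidence, z = 1.960.
n = p̂(1−p̂)(z/E)² = 0.478 × 0.522 × (1.960/0.025)² = 1533.67
Round up: n = 1534.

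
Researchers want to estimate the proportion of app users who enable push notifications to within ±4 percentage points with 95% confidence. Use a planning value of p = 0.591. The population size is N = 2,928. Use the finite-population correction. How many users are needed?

485

For a proportion with margin E = 0.04 at 95% confidence, z = 1.960.
n = p̂(1−p̂)(z/E)² = 0.591 × 0.409 × (1.960/0.04)² = 580.37 — call this n₀.
Finite-population correction with N = 2,928: n = n₀ / (1 + (n₀−1)/N) = 580.37 / 1.198 = 484.45
Round up: n = 485.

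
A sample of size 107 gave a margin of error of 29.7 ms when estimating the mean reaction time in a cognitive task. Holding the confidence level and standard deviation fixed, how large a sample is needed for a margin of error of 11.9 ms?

n = 667

Margin of error scales as 1/√n, so n₂ = n₁·(E₁/E₂)².
n₂ = 107 × (29.7/11.9)² = 107 × 6.229 = 666.50
Round up: n₂ = 667.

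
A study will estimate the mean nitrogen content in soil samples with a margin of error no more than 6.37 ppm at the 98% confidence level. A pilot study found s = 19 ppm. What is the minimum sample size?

n = 49

For a mean, the margin of error is E = z·σ/√n, so n = (zσ/E)².
At 98% confidence, z = 2.326.
n = (2.326 × 19 / 6.37)² = 48.13
Round up: n = 49.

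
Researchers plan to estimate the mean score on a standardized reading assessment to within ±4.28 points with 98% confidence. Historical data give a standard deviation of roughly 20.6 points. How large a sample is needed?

126

For a mean, the margin of error is E = z·σ/√n, so n = (zσ/E)².
At 98% confidence, z = 2.326.
n = (2.326 × 20.6 / 4.28)² = 125.33
Round up: n = 126.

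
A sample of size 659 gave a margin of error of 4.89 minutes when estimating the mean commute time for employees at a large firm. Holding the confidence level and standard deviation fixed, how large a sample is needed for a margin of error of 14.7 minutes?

73

Margin of error scales as 1/√n, so n₂ = n₁·(E₁/E₂)².
n₂ = 659 × (4.89/14.7)² = 659 × 0.1107 = 72.95
Round up: n₂ = 73.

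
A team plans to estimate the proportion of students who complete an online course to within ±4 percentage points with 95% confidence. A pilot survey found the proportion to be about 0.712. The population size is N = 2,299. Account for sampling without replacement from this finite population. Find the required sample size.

For a proportion with margin E = 0.04 at 95% confidence, z = 1.960.
n = p̂(1−p̂)(z/E)² = 0.712 × 0.288 × (1.960/0.04)² = 492.34 — call this n₀.
Finite-population correction with N = 2,299: n = n₀ / (1 + (n₀−1)/N) = 492.34 / 1.214 = 405.55
Round up: n = 406.

406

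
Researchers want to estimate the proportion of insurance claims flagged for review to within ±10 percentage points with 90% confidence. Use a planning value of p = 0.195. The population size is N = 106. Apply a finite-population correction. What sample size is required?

For a proportion with margin E = 0.1 at 90% confidence, z = 1.645.
n = p̂(1−p̂)(z/E)² = 0.195 × 0.805 × (1.645/0.1)² = 42.48 — call this n₀.
Finite-population correction with N = 106: n = n₀ / (1 + (n₀−1)/N) = 42.48 / 1.391 = 30.54
Round up: n = 31.

n = 31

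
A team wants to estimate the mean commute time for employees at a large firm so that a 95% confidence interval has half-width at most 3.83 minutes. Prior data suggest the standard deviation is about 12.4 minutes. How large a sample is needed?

For a mean, the margin of error is E = z·σ/√n, so n = (zσ/E)².
At 95% confidence, z = 1.960.
n = (1.960 × 12.4 / 3.83)² = 40.27
Round up: n = 41.

n = 41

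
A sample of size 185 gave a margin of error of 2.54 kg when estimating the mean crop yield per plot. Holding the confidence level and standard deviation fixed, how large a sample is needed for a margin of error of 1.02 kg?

1148

Margin of error scales as 1/√n, so n₂ = n₁·(E₁/E₂)².
n₂ = 185 × (2.54/1.02)² = 185 × 6.201 = 1147.18
Round up: n₂ = 1148.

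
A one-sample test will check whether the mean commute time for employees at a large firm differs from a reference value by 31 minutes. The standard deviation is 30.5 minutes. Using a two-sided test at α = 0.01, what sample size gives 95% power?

For a one-sample z-test, n = ((z_{α/2} + z_β)·σ/δ)².
z_{α/2} = 2.576 (two-sided α = 0.01); z_β = 1.645 (power 95% → β = 0.05).
n = (4.221 × 30.5 / 31)² = 17.25
Round up: n = 18.

18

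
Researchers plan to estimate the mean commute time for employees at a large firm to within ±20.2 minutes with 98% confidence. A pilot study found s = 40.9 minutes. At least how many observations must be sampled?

For a mean, the margin of error is E = z·σ/√n, so n = (zσ/E)².
At 98% confidence, z = 2.326.
n = (2.326 × 40.9 / 20.2)² = 22.18
Round up: n = 23.

n = 23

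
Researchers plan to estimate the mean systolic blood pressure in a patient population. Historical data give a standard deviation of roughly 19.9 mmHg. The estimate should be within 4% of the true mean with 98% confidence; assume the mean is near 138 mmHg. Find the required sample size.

For a mean, the margin of error is E = z·σ/√n, so n = (zσ/E)².
At 98% confidence, z = 2.326.
E = 4% of 138 = 5.52 mmHg.
n = (2.326 × 19.9 / 5.52)² = 70.31
Round up: n = 71.

71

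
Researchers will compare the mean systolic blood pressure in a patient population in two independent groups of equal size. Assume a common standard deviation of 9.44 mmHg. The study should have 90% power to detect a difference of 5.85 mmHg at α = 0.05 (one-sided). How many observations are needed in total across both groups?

For two equal groups, n per group = 2·((z_α + z_β)·σ/δ)².
z_α = 1.645; z_β = 1.282 (power 90%).
n = 2 × (2.927 × 9.44 / 5.85)² = 2 × 22.31 = 44.62
Round up: n = 45 per group.
Total across both groups: 2 × 45 = 90.

90 total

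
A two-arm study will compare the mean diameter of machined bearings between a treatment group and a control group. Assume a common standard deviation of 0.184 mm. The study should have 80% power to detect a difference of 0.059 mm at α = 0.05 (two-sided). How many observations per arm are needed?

153 per group

For two equal groups, n per group = 2·((z_{α/2} + z_β)·σ/δ)².
z_{α/2} = 1.960; z_β = 0.842 (power 80%).
n = 2 × (2.802 × 0.184 / 0.059)² = 2 × 76.36 = 152.72
Round up: n = 153 per group.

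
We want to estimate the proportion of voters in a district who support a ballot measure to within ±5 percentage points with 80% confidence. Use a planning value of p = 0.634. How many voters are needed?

n = 153

For a proportion with margin E = 0.05 at 80% confidence, z = 1.282.
n = p̂(1−p̂)(z/E)² = 0.634 × 0.366 × (1.282/0.05)² = 152.55
Round up: n = 153.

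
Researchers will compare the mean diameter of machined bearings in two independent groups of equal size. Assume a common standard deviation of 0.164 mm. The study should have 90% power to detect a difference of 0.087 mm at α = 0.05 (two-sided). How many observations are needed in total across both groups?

For two equal groups, n per group = 2·((z_{α/2} + z_β)·σ/δ)².
z_{α/2} = 1.960; z_β = 1.282 (power 90%).
n = 2 × (3.242 × 0.164 / 0.087)² = 2 × 37.35 = 74.70
Round up: n = 75 per group.
Total across both groups: 2 × 75 = 150.

150 total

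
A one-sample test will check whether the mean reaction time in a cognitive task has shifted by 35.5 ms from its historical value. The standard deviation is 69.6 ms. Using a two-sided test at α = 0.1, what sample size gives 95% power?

42

For a one-sample z-test, n = ((z_{α/2} + z_β)·σ/δ)².
z_{α/2} = 1.645 (two-sided α = 0.1); z_β = 1.645 (power 95% → β = 0.05).
n = (3.290 × 69.6 / 35.5)² = 41.61
Round up: n = 42.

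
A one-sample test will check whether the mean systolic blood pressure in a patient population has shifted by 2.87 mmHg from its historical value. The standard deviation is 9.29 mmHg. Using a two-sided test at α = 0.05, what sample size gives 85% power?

For a one-sample z-test, n = ((z_{α/2} + z_β)·σ/δ)².
z_{α/2} = 1.960 (two-sided α = 0.05); z_β = 1.036 (power 85% → β = 0.15).
n = (2.996 × 9.29 / 2.87)² = 94.05
Round up: n = 95.

95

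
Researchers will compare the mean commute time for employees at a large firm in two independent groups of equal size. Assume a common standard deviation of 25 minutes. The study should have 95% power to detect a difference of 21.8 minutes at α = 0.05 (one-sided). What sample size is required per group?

For two equal groups, n per group = 2·((z_α + z_β)·σ/δ)².
z_α = 1.645; z_β = 1.645 (power 95%).
n = 2 × (3.290 × 25 / 21.8)² = 2 × 14.24 = 28.48
Round up: n = 29 per group.

29 per group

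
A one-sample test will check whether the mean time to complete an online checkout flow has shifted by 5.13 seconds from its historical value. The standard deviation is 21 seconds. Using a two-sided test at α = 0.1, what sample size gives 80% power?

For a one-sample z-test, n = ((z_{α/2} + z_β)·σ/δ)².
z_{α/2} = 1.645 (two-sided α = 0.1); z_β = 0.842 (power 80% → β = 0.2).
n = (2.487 × 21 / 5.13)² = 103.65
Round up: n = 104.

104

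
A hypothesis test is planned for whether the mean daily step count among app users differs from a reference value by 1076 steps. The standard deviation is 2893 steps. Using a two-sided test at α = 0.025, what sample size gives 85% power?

For a one-sample z-test, n = ((z_{α/2} + z_β)·σ/δ)².
z_{α/2} = 2.241 (two-sided α = 0.025); z_β = 1.036 (power 85% → β = 0.15).
n = (3.277 × 2893 / 1076)² = 77.63
Round up: n = 78.

78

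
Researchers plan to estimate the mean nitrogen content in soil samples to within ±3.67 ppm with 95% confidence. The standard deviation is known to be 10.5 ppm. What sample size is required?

For a mean, the margin of error is E = z·σ/√n, so n = (zσ/E)².
At 95% confidence, z = 1.960.
n = (1.960 × 10.5 / 3.67)² = 31.45
Round up: n = 32.

32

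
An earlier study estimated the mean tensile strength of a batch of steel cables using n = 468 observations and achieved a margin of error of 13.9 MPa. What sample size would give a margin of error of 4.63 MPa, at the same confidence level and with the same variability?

Margin of error scales as 1/√n, so n₂ = n₁·(E₁/E₂)².
n₂ = 468 × (13.9/4.63)² = 468 × 9.013 = 4218.08
Round up: n₂ = 4219.

4219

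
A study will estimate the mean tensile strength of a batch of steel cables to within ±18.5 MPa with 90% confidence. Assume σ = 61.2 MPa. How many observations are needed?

30

For a mean, the margin of error is E = z·σ/√n, so n = (zσ/E)².
At 90% confidence, z = 1.645.
n = (1.645 × 61.2 / 18.5)² = 29.61
Round up: n = 30.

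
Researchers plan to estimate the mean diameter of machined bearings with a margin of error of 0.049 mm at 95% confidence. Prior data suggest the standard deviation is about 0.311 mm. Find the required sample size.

For a mean, the margin of error is E = z·σ/√n, so n = (zσ/E)².
At 95% confidence, z = 1.960.
n = (1.960 × 0.311 / 0.049)² = 154.75
Round up: n = 155.

n = 155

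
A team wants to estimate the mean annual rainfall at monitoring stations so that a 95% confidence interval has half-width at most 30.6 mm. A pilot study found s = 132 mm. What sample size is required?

For a mean, the margin of error is E = z·σ/√n, so n = (zσ/E)².
At 95% confidence, z = 1.960.
n = (1.960 × 132 / 30.6)² = 71.49
Round up: n = 72.

n = 72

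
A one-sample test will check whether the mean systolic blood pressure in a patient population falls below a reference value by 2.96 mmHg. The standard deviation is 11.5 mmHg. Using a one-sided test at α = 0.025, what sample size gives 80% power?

For a one-sample z-test, n = ((z_α + z_β)·σ/δ)².
z_α = 1.960 (one-sided α = 0.025); z_β = 0.842 (power 80% → β = 0.2).
n = (2.802 × 11.5 / 2.96)² = 118.51
Round up: n = 119.

n = 119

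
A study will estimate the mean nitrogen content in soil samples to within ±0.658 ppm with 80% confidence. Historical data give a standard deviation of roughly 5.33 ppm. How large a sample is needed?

108

For a mean, the margin of error is E = z·σ/√n, so n = (zσ/E)².
At 80% confidence, z = 1.282.
n = (1.282 × 5.33 / 0.658)² = 107.84
Round up: n = 108.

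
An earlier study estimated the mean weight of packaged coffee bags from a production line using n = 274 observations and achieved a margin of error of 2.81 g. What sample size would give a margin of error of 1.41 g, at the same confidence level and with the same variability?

Margin of error scales as 1/√n, so n₂ = n₁·(E₁/E₂)².
n₂ = 274 × (2.81/1.41)² = 274 × 3.972 = 1088.33
Round up: n₂ = 1089.

n = 1089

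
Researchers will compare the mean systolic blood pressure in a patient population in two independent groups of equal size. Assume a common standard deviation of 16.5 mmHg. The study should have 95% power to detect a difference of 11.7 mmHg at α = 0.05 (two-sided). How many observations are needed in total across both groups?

104 total

For two equal groups, n per group = 2·((z_{α/2} + z_β)·σ/δ)².
z_{α/2} = 1.960; z_β = 1.645 (power 95%).
n = 2 × (3.605 × 16.5 / 11.7)² = 2 × 25.85 = 51.70
Round up: n = 52 per group.
Total across both groups: 2 × 52 = 104.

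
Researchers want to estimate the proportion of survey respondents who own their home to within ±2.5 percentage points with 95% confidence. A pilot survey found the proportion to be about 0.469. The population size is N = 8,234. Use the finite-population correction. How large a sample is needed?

For a proportion with margin E = 0.025 at 95% confidence, z = 1.960.
n = p̂(1−p̂)(z/E)² = 0.469 × 0.531 × (1.960/0.025)² = 1530.73 — call this n₀.
Finite-population correction with N = 8,234: n = n₀ / (1 + (n₀−1)/N) = 1530.73 / 1.186 = 1290.67
Round up: n = 1291.

n = 1291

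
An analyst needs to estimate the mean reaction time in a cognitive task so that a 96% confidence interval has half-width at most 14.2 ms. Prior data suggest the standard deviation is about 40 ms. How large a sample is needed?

34

For a mean, the margin of error is E = z·σ/√n, so n = (zσ/E)².
At 96% confidence, z = 2.054.
n = (2.054 × 40 / 14.2)² = 33.48
Round up: n = 34.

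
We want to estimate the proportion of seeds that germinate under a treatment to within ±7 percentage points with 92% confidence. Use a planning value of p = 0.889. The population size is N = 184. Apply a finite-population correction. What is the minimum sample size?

For a proportion with margin E = 0.07 at 92% confidence, z = 1.751.
n = p̂(1−p̂)(z/E)² = 0.889 × 0.111 × (1.751/0.07)² = 61.74 — call this n₀.
Finite-population correction with N = 184: n = n₀ / (1 + (n₀−1)/N) = 61.74 / 1.33 = 46.42
Round up: n = 47.

n = 47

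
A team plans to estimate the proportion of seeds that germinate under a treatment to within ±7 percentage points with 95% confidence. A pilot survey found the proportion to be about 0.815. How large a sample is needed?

For a proportion with margin E = 0.07 at 95% confidence, z = 1.960.
n = p̂(1−p̂)(z/E)² = 0.815 × 0.185 × (1.960/0.07)² = 118.21
Round up: n = 119.

119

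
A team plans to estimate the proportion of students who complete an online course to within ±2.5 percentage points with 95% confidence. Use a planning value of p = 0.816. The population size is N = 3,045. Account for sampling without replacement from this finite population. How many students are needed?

709

For a proportion with margin E = 0.025 at 95% confidence, z = 1.960.
n = p̂(1−p̂)(z/E)² = 0.816 × 0.184 × (1.960/0.025)² = 922.87 — call this n₀.
Finite-population correction with N = 3,045: n = n₀ / (1 + (n₀−1)/N) = 922.87 / 1.303 = 708.27
Round up: n = 709.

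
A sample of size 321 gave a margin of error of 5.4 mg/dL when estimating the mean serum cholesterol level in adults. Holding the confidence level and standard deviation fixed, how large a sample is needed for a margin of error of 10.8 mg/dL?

Margin of error scales as 1/√n, so n₂ = n₁·(E₁/E₂)².
n₂ = 321 × (5.4/10.8)² = 321 × 0.25 = 80.25
Round up: n₂ = 81.

81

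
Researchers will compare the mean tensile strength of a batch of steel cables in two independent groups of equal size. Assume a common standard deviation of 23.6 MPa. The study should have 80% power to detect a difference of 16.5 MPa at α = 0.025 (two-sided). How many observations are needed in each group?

39 per group

For two equal groups, n per group = 2·((z_{α/2} + z_β)·σ/δ)².
z_{α/2} = 2.241; z_β = 0.842 (power 80%).
n = 2 × (3.083 × 23.6 / 16.5)² = 2 × 19.44 = 38.88
Round up: n = 39 per group.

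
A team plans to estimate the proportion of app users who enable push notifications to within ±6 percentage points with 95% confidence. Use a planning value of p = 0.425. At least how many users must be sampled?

For a proportion with margin E = 0.06 at 95% confidence, z = 1.960.
n = p̂(1−p̂)(z/E)² = 0.425 × 0.575 × (1.960/0.06)² = 260.78
Round up: n = 261.

n = 261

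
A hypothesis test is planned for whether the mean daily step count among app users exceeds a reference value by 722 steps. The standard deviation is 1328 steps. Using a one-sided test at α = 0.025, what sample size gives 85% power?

For a one-sample z-test, n = ((z_α + z_β)·σ/δ)².
z_α = 1.960 (one-sided α = 0.025); z_β = 1.036 (power 85% → β = 0.15).
n = (2.996 × 1328 / 722)² = 30.37
Round up: n = 31.

n = 31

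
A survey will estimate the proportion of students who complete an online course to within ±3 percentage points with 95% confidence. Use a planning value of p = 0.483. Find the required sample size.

1066

For a proportion with margin E = 0.03 at 95% confidence, z = 1.960.
n = p̂(1−p̂)(z/E)² = 0.483 × 0.517 × (1.960/0.03)² = 1065.88
Round up: n = 1066.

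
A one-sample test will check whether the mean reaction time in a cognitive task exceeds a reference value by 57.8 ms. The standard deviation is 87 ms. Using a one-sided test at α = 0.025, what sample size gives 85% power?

n = 21

For a one-sample z-test, n = ((z_α + z_β)·σ/δ)².
z_α = 1.960 (one-sided α = 0.025); z_β = 1.036 (power 85% → β = 0.15).
n = (2.996 × 87 / 57.8)² = 20.34
Round up: n = 21.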